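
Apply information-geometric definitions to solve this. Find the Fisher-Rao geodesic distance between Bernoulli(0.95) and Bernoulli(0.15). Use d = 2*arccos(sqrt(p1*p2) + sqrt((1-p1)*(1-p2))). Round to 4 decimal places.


Geodesic distance on Bernoulli manifold:
d(p1,p2) = 2*arccos(sqrt(p1*p2) + sqrt((1-p1)*(1-p2))).
sqrt(p1*p2) = sqrt(0.95*0.15) = 0.377492.
sqrt((1-p1)*(1-p2)) = sqrt(0.05*0.85) = 0.206155.
arg = 0.377492 + 0.206155 = 0.583647.
d = 2*arccos(0.583647) = 1.8952

1.8952


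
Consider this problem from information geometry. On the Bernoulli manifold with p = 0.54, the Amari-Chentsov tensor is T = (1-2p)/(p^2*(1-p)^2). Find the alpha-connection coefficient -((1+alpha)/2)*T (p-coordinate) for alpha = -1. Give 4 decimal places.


Skewness (Amari-Chentsov) tensor: T = (1-2p)/(p^2*(1-p)^2).
p = 0.54, 1-2p = -0.08, p^2 = 0.2916, (1-p)^2 = 0.2116.
T = -0.08/(0.2916 * 0.2116) = -1.296543.
In the p-coordinate, Gamma^(alpha) = Gamma^(0) - (alpha/2)*T with Gamma^(0) = (1/2)*g'(p) = -T/2,
so Gamma^(alpha) = -((1+alpha)/2)*T.
alpha = -1, -(1+alpha)/2 = 0.0.
Gamma = 0.0 * -1.296543 = 0.0000

0.0000


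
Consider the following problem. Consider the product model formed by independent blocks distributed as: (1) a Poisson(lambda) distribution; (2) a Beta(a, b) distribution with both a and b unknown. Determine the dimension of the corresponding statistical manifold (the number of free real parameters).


The dimension of a statistical manifold equals the number of free
(independent) real parameters of the model. For a product of independent
blocks the parameter counts add.
- Poisson (lambda): 1.
- Beta (a, b): 2.
Total = 1 + 2 = 3.
Dimension = 3

3


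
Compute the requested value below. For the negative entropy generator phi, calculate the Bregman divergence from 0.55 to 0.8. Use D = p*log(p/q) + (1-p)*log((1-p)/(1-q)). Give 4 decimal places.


Bregman divergence with negative entropy generator:
D = p*log(p/q) + (1-p)*log((1-p)/(1-q)).
p = 0.55, q = 0.8.
p*log(p/q) = 0.55*log(0.55/0.8) = -0.206081.
(1-p)*log((1-p)/(1-q)) = 0.45*log(0.45/0.2) = 0.364919.
D = -0.206081 + 0.364919 = 0.1588

0.1588


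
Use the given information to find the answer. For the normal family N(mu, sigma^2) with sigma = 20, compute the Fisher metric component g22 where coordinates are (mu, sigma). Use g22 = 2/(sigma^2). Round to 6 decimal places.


For the 2-parameter normal family, the Fisher metric has:
  g11 = 1/sigma^2, g22 = 2/sigma^2.
sigma = 20, sigma^2 = 400.
g22 = 0.005000

0.005000


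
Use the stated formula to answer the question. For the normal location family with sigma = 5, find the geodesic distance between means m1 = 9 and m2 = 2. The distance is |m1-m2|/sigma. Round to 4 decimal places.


On the fixed-variance normal subfamily, geodesic distance = |m1-m2|/sigma.
|9 - 2| = 7.
sigma = 5.
d = 7/5 = 1.4000

1.4000


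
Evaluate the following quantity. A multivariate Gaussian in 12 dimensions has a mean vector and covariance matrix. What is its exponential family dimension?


Exponential family dimension calculation:
For 12-dim MVN: mean has 12 params, covariance has 12*13/2 = 78 unique entries.
Total dim = 12 + 78 = 90.

90


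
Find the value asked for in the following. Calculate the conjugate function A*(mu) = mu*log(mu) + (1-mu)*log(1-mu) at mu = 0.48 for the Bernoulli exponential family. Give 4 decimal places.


Legendre transform for Bernoulli:
A*(mu) = mu*log(mu) + (1-mu)*log(1-mu).
mu = 0.48, 1-mu = 0.52.
mu*log(mu) = 0.48*log(0.48) = -0.352305.
(1-mu)*log(1-mu) = 0.52*log(0.52) = -0.340042.
A* = -0.352305 + -0.340042 = -0.6923

-0.6923


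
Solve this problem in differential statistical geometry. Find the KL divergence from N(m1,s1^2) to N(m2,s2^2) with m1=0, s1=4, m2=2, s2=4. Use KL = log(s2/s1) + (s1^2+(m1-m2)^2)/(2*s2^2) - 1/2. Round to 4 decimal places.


KL divergence between normal distributions:
KL = log(s2/s1) + (s1^2 + (m1-m2)^2)/(2*s2^2) - 1/2.
log(4/4) = 0.0.
(4^2 + (0-2)^2)/(2*4^2) = (16 + 4)/32 = 0.625.
KL = 0.0 + 0.625 - 0.5 = 0.1250

0.1250


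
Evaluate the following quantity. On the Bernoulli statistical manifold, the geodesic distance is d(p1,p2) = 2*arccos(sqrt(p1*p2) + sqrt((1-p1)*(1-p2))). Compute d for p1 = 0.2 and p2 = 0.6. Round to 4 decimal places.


Geodesic distance on Bernoulli manifold:
d(p1,p2) = 2*arccos(sqrt(p1*p2) + sqrt((1-p1)*(1-p2))).
sqrt(p1*p2) = sqrt(0.2*0.6) = 0.34641.
sqrt((1-p1)*(1-p2)) = sqrt(0.8*0.4) = 0.565685.
arg = 0.34641 + 0.565685 = 0.912096.
d = 2*arccos(0.912096) = 0.8449

0.8449


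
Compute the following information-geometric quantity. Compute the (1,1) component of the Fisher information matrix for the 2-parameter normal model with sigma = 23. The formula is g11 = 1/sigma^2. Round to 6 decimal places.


For the 2-parameter normal family, the Fisher metric has:
  g11 = 1/sigma^2, g22 = 2/sigma^2.
sigma = 23, sigma^2 = 529.
g11 = 0.001890

0.001890


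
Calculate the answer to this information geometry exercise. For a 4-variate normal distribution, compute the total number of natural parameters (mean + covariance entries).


Exponential family dimension calculation:
For 4-dim MVN: mean has 4 params, covariance has 4*5/2 = 10 unique entries.
Total dim = 4 + 10 = 14.

14


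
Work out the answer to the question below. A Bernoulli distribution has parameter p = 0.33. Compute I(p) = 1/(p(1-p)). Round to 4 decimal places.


For Bernoulli(p), Fisher information is I(p) = 1/(p*(1-p)).
p = 0.33, 1-p = 0.67.
p*(1-p) = 0.2211.
I(p) = 1/0.2211 = 4.5228

4.5228


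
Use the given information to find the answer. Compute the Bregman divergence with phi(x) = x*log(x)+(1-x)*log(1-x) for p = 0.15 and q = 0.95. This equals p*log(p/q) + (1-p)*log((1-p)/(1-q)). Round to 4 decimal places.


Bregman divergence with negative entropy generator:
D = p*log(p/q) + (1-p)*log((1-p)/(1-q)).
p = 0.15, q = 0.95.
p*log(p/q) = 0.15*log(0.15/0.95) = -0.276874.
(1-p)*log((1-p)/(1-q)) = 0.85*log(0.85/0.05) = 2.408231.
D = -0.276874 + 2.408231 = 2.1314

2.1314


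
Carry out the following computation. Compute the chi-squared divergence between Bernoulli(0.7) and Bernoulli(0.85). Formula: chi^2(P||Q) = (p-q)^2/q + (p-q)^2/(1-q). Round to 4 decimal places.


Chi-squared divergence between Bernoulli distributions:
chi^2 = (p-q)^2/q + (p-q)^2/(1-q).
p = 0.7, q = 0.85, p-q = -0.15.
(p-q)^2 = 0.0225.
term1 = 0.0225/0.85 = 0.026471.
term2 = 0.0225/0.15 = 0.15.
chi^2 = 0.026471 + 0.15 = 0.1765

0.1765


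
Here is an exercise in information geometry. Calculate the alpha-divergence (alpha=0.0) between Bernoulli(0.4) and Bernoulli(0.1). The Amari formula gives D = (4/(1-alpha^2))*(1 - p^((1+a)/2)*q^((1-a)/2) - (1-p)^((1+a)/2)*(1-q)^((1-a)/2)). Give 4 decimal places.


Amari alpha-divergence:
D = (4/(1-alpha^2))*(1 - p^((1+a)/2)*q^((1-a)/2) - (1-p)^((1+a)/2)*(1-q)^((1-a)/2)).
alpha = 0.0, p = 0.4, q = 0.1.
e1 = (1+alpha)/2 = 0.5, e2 = (1-alpha)/2 = 0.5.
t1 = p^e1 * q^e2 = 0.4^0.5 * 0.1^0.5 = 0.2.
t2 = (1-p)^e1 * (1-q)^e2 = 0.6^0.5 * 0.9^0.5 = 0.734847.
4/(1-alpha^2) = 4.0.
D = 4.0*(1 - 0.2 - 0.734847) = 0.2606

0.2606


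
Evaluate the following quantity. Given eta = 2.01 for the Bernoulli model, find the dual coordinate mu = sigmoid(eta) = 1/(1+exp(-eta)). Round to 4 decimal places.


Dual coordinate (expectation parameter) for Bernoulli:
mu = 1/(1+exp(-eta)).
eta = 2.01.
exp(-eta) = exp(-2.01) = 0.133989.
mu = 1/(1+0.133989) = 0.8818

0.8818


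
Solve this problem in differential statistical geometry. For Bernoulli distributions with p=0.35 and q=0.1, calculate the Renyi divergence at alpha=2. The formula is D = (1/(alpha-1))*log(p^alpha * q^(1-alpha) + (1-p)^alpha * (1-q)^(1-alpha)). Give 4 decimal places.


Renyi divergence of order alpha between Bernoulli distributions:
D = (1/(alpha-1))*log(p^alpha * q^(1-alpha) + (1-p)^alpha * (1-q)^(1-alpha)).
alpha = 2, p = 0.35, q = 0.1.
p^alpha * q^(1-alpha) = 0.35^2 * 0.1^-1 = 1.225.
(1-p)^alpha * (1-q)^(1-alpha) = 0.65^2 * 0.9^-1 = 0.469444.
sum = 1.225 + 0.469444 = 1.694444.
D = (1/1)*log(1.694444) = 0.5274

0.5274


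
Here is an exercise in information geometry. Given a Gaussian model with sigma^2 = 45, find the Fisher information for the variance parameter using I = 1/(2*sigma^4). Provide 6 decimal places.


Fisher information for variance: I(sigma^2) = 1/(2*sigma^4).
sigma^2 = 45, so sigma^4 = 2025.
I = 1/(2*2025) = 1/4050 = 0.000247

0.000247


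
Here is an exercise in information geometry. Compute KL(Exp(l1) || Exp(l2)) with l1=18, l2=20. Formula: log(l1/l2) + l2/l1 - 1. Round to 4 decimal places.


KL divergence for exponential family:
KL = log(l1/l2) + l2/l1 - 1.
log(18/20) = -0.105361.
20/18 = 1.111111.
KL = -0.105361 + 1.111111 - 1 = 0.0058

0.0058


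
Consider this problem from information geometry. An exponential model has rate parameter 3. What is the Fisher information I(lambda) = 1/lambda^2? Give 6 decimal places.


Fisher information for exponential: I(lambda) = 1/lambda^2.
lambda = 3, lambda^2 = 9.
I = 1/9 = 0.111111

0.111111


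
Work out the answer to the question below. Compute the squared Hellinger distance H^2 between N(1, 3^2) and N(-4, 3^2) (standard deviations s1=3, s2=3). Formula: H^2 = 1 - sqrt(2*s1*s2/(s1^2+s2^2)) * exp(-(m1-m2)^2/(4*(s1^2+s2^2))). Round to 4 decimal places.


Squared Hellinger distance for Gaussians:
H^2 = 1 - sqrt(2*s1*s2/(s1^2+s2^2)) * exp(-(m1-m2)^2/(4*(s1^2+s2^2))).
s1^2 = 9, s2^2 = 9, s1^2+s2^2 = 18.
sqrt(2*3*3/(18)) = 1.0.
(m1-m2)^2 = (5)^2 = 25.
exp(-25/(4*18)) = exp(-0.347222) = 0.706648.
H^2 = 1 - 1.0*0.706648 = 0.2934

0.2934


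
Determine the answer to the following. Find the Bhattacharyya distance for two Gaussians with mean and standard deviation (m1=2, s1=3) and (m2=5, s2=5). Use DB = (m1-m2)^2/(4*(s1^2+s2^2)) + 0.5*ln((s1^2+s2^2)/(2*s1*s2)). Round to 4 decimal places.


Bhattacharyya distance between two Gaussians:
DB = (m1-m2)^2/(4*(s1^2+s2^2)) + (1/2)*ln((s1^2+s2^2)/(2*s1*s2)).
(m1-m2)^2 = (-3)^2 = 9.
s1^2+s2^2 = 9 + 25 = 34.
term1 = 9/136 = 0.066176.
term2 = 0.5*ln(34/30.0) = 0.062582.
DB = 0.066176 + 0.062582 = 0.1288

0.1288


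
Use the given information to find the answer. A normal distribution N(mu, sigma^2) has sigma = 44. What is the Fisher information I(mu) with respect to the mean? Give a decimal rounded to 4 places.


The Fisher information for the mean of a normal distribution is I(mu) = 1/sigma^2.
sigma = 44, so sigma^2 = 1936.
I(mu) = 1/1936 = 0.0005

0.0005


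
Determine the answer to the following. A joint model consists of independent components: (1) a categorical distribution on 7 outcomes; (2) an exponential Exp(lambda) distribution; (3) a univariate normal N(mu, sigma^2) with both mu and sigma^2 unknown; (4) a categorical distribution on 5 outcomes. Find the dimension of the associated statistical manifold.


The dimension of a statistical manifold equals the number of free
(independent) real parameters of the model. For a product of independent
blocks the parameter counts add.
- categorical on 7 outcomes (probabilities sum to 1): 7-1 = 6.
- exponential (lambda): 1.
- normal (mu, sigma^2): 2.
- categorical on 5 outcomes (probabilities sum to 1): 5-1 = 4.
Total = 6 + 1 + 2 + 4 = 13.
Dimension = 13

13


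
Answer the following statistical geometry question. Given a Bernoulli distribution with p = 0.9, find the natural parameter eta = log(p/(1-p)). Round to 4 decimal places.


Natural parameter for Bernoulli: eta = log(p/(1-p)).
p = 0.9, 1-p = 0.1.
p/(1-p) = 9.0.
eta = log(9.0) = 2.1972

2.1972


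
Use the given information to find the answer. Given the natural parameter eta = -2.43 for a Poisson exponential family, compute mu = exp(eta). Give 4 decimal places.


Expectation parameter for Poisson exponential family:
mu = exp(eta).
eta = -2.43.
mu = exp(-2.43) = 0.0880

0.0880


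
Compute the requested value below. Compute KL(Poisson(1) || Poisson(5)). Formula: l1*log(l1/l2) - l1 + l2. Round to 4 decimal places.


KL divergence for Poisson:
KL = l1*log(l1/l2) - l1 + l2.
l1 = 1, l2 = 5.
log(1/5) = -1.609438.
l1*log(l1/l2) = 1 * -1.609438 = -1.609438.
KL = -1.609438 - 1 + 5 = 2.3906

2.3906


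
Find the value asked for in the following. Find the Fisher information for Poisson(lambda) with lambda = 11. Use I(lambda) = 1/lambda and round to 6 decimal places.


Fisher information for Poisson: I(lambda) = 1/lambda.
lambda = 11.
I(lambda) = 1/11 = 0.090909

0.090909


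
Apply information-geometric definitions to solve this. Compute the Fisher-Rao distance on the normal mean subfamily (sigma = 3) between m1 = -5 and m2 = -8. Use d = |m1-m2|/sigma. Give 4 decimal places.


On the fixed-variance normal subfamily, geodesic distance = |m1-m2|/sigma.
|-5 - -8| = 3.
sigma = 3.
d = 3/3 = 1.0000

1.0000


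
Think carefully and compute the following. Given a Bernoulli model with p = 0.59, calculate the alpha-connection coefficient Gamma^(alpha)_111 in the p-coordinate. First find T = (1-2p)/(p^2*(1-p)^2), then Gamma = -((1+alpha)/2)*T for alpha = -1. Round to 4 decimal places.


Skewness (Amari-Chentsov) tensor: T = (1-2p)/(p^2*(1-p)^2).
p = 0.59, 1-2p = -0.18, p^2 = 0.3481, (1-p)^2 = 0.1681.
T = -0.18/(0.3481 * 0.1681) = -3.076102.
In the p-coordinate, Gamma^(alpha) = Gamma^(0) - (alpha/2)*T with Gamma^(0) = (1/2)*g'(p) = -T/2,
so Gamma^(alpha) = -((1+alpha)/2)*T.
alpha = -1, -(1+alpha)/2 = 0.0.
Gamma = 0.0 * -3.076102 = 0.0000

0.0000


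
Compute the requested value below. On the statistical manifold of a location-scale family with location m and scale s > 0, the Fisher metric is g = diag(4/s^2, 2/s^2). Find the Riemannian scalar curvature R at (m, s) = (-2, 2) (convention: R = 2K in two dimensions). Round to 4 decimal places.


The metric has the form g = (A dm^2 + B ds^2)/s^2 with A = 4, B = 2.
Substitute u = sqrt(A/B)*m: g = B*(du^2 + ds^2)/s^2, i.e. B times the
Poincare upper half-plane metric, which has constant Gaussian curvature -1.
Scaling a 2D metric by a constant c divides the Gaussian curvature by c,
so K = -1/B = -1/(2) = -0.5000 everywhere (the point (m, s) = (-2, 2) is irrelevant:
the curvature is constant).
Scalar curvature in dimension 2: R = 2K = -2/(2) = -1.0000.

-1.0000


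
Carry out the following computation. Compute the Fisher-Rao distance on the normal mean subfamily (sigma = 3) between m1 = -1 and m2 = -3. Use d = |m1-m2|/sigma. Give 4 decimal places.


On the fixed-variance normal subfamily, geodesic distance = |m1-m2|/sigma.
|-1 - -3| = 2.
sigma = 3.
d = 2/3 = 0.6667

0.6667


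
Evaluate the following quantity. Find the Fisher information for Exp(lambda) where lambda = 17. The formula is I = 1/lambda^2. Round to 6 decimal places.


Fisher information for exponential: I(lambda) = 1/lambda^2.
lambda = 17, lambda^2 = 289.
I = 1/289 = 0.003460

0.003460


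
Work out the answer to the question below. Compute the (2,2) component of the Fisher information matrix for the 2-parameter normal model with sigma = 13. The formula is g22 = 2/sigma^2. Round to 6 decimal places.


For the 2-parameter normal family, the Fisher metric has:
  g11 = 1/sigma^2, g22 = 2/sigma^2.
sigma = 13, sigma^2 = 169.
g22 = 0.011834

0.011834


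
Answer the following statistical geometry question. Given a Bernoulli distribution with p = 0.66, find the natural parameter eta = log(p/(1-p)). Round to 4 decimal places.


Natural parameter for Bernoulli: eta = log(p/(1-p)).
p = 0.66, 1-p = 0.34.
p/(1-p) = 1.941176.
eta = log(1.941176) = 0.6633

0.6633


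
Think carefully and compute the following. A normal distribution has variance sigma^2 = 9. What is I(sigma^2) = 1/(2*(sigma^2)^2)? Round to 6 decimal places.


Fisher information for variance: I(sigma^2) = 1/(2*sigma^4).
sigma^2 = 9, so sigma^4 = 81.
I = 1/(2*81) = 1/162 = 0.006173

0.006173


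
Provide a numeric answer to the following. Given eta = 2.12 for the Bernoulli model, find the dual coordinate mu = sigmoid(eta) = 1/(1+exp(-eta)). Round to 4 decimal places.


Dual coordinate (expectation parameter) for Bernoulli:
mu = 1/(1+exp(-eta)).
eta = 2.12.
exp(-eta) = exp(-2.12) = 0.120032.
mu = 1/(1+0.120032) = 0.8928

0.8928


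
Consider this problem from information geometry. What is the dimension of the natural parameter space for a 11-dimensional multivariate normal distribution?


Exponential family dimension calculation:
For 11-dim MVN: mean has 11 params, covariance has 11*12/2 = 66 unique entries.
Total dim = 11 + 66 = 77.

77


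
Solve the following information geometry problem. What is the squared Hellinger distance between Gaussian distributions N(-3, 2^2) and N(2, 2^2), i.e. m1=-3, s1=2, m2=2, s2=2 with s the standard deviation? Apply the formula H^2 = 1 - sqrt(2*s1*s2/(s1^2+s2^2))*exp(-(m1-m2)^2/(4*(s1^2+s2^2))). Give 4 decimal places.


Squared Hellinger distance for Gaussians:
H^2 = 1 - sqrt(2*s1*s2/(s1^2+s2^2)) * exp(-(m1-m2)^2/(4*(s1^2+s2^2))).
s1^2 = 4, s2^2 = 4, s1^2+s2^2 = 8.
sqrt(2*2*2/(8)) = 1.0.
(m1-m2)^2 = (-5)^2 = 25.
exp(-25/(4*8)) = exp(-0.78125) = 0.457833.
H^2 = 1 - 1.0*0.457833 = 0.5422

0.5422


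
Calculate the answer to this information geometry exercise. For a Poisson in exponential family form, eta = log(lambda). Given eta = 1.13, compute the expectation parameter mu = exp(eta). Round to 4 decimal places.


Expectation parameter for Poisson exponential family:
mu = exp(eta).
eta = 1.13.
mu = exp(1.13) = 3.0957

3.0957


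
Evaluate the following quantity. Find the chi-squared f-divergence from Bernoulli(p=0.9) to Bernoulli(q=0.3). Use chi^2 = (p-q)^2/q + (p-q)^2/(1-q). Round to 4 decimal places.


Chi-squared divergence between Bernoulli distributions:
chi^2 = (p-q)^2/q + (p-q)^2/(1-q).
p = 0.9, q = 0.3, p-q = 0.6.
(p-q)^2 = 0.36.
term1 = 0.36/0.3 = 1.2.
term2 = 0.36/0.7 = 0.514286.
chi^2 = 1.2 + 0.514286 = 1.7143

1.7143


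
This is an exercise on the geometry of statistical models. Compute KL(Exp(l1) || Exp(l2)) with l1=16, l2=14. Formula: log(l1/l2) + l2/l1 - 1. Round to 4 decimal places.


KL divergence for exponential family:
KL = log(l1/l2) + l2/l1 - 1.
log(16/14) = 0.133531.
14/16 = 0.875.
KL = 0.133531 + 0.875 - 1 = 0.0085

0.0085


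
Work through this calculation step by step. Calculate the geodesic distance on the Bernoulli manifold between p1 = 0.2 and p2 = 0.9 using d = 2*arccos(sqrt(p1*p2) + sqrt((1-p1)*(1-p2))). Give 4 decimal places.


Geodesic distance on Bernoulli manifold:
d(p1,p2) = 2*arccos(sqrt(p1*p2) + sqrt((1-p1)*(1-p2))).
sqrt(p1*p2) = sqrt(0.2*0.9) = 0.424264.
sqrt((1-p1)*(1-p2)) = sqrt(0.8*0.1) = 0.282843.
arg = 0.424264 + 0.282843 = 0.707107.
d = 2*arccos(0.707107) = 1.5708

1.5708


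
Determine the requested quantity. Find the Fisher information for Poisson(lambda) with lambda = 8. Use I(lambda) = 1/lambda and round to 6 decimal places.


Fisher information for Poisson: I(lambda) = 1/lambda.
lambda = 8.
I(lambda) = 1/8 = 0.125000

0.125000


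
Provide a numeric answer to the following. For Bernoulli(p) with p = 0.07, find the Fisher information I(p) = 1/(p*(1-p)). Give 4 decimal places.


For Bernoulli(p), Fisher information is I(p) = 1/(p*(1-p)).
p = 0.07, 1-p = 0.93.
p*(1-p) = 0.0651.
I(p) = 1/0.0651 = 15.3610

15.3610


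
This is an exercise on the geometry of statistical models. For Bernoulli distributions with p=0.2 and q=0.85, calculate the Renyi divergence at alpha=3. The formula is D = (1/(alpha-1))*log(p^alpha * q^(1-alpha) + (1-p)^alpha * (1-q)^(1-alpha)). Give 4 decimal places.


Renyi divergence of order alpha between Bernoulli distributions:
D = (1/(alpha-1))*log(p^alpha * q^(1-alpha) + (1-p)^alpha * (1-q)^(1-alpha)).
alpha = 3, p = 0.2, q = 0.85.
p^alpha * q^(1-alpha) = 0.2^3 * 0.85^-2 = 0.011073.
(1-p)^alpha * (1-q)^(1-alpha) = 0.8^3 * 0.15^-2 = 22.755556.
sum = 0.011073 + 22.755556 = 22.766628.
D = (1/2)*log(22.766628) = 1.5626

1.5626


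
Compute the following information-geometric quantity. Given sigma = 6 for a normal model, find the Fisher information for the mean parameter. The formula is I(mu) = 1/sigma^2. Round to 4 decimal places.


The Fisher information for the mean of a normal distribution is I(mu) = 1/sigma^2.
sigma = 6, so sigma^2 = 36.
I(mu) = 1/36 = 0.0278

0.0278


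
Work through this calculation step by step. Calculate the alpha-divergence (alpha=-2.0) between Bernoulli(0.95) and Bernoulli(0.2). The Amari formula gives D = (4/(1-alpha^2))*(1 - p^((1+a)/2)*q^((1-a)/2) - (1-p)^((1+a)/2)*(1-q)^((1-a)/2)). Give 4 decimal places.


Amari alpha-divergence:
D = (4/(1-alpha^2))*(1 - p^((1+a)/2)*q^((1-a)/2) - (1-p)^((1+a)/2)*(1-q)^((1-a)/2)).
alpha = -2.0, p = 0.95, q = 0.2.
e1 = (1+alpha)/2 = -0.5, e2 = (1-alpha)/2 = 1.5.
t1 = p^e1 * q^e2 = 0.95^-0.5 * 0.2^1.5 = 0.091766.
t2 = (1-p)^e1 * (1-q)^e2 = 0.05^-0.5 * 0.8^1.5 = 3.2.
4/(1-alpha^2) = -1.333333.
D = -1.333333*(1 - 0.091766 - 3.2) = 3.0557

3.0557


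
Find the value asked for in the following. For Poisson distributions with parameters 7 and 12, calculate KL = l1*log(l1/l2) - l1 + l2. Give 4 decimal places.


KL divergence for Poisson:
KL = l1*log(l1/l2) - l1 + l2.
l1 = 7, l2 = 12.
log(7/12) = -0.538997.
l1*log(l1/l2) = 7 * -0.538997 = -3.772976.
KL = -3.772976 - 7 + 12 = 1.2270

1.2270


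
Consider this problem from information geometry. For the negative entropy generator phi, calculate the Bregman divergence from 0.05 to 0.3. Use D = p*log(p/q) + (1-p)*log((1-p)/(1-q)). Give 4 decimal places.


Bregman divergence with negative entropy generator:
D = p*log(p/q) + (1-p)*log((1-p)/(1-q)).
p = 0.05, q = 0.3.
p*log(p/q) = 0.05*log(0.05/0.3) = -0.089588.
(1-p)*log((1-p)/(1-q)) = 0.95*log(0.95/0.7) = 0.290113.
D = -0.089588 + 0.290113 = 0.2005

0.2005


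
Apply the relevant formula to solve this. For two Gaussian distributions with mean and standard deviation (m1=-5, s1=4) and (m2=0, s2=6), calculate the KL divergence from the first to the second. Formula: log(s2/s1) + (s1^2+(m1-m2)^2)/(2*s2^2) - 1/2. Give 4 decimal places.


KL divergence between normal distributions:
KL = log(s2/s1) + (s1^2 + (m1-m2)^2)/(2*s2^2) - 1/2.
log(6/4) = 0.405465.
(4^2 + (-5-0)^2)/(2*6^2) = (16 + 25)/72 = 0.569444.
KL = 0.405465 + 0.569444 - 0.5 = 0.4749

0.4749


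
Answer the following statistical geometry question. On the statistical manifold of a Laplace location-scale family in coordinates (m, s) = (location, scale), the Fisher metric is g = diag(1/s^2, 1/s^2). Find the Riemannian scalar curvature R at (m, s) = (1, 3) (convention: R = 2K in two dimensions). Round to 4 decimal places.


The metric has the form g = (A dm^2 + B ds^2)/s^2 with A = 1, B = 1.
Substitute u = sqrt(A/B)*m: g = B*(du^2 + ds^2)/s^2, i.e. B times the
Poincare upper half-plane metric, which has constant Gaussian curvature -1.
Scaling a 2D metric by a constant c divides the Gaussian curvature by c,
so K = -1/B = -1/(1) = -1.0000 everywhere (the point (m, s) = (1, 3) is irrelevant:
the curvature is constant).
Scalar curvature in dimension 2: R = 2K = -2/(1) = -2.0000.

-2.0000


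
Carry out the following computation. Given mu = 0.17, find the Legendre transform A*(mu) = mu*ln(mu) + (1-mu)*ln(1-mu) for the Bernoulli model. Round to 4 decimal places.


Legendre transform for Bernoulli:
A*(mu) = mu*log(mu) + (1-mu)*log(1-mu).
mu = 0.17, 1-mu = 0.83.
mu*log(mu) = 0.17*log(0.17) = -0.301233.
(1-mu)*log(1-mu) = 0.83*log(0.83) = -0.154654.
A* = -0.301233 + -0.154654 = -0.4559

-0.4559


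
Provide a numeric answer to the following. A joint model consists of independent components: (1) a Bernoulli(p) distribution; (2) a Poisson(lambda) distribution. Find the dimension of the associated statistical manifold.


The dimension of a statistical manifold equals the number of free
(independent) real parameters of the model. For a product of independent
blocks the parameter counts add.
- Bernoulli (p): 1.
- Poisson (lambda): 1.
Total = 1 + 1 = 2.
Dimension = 2

2


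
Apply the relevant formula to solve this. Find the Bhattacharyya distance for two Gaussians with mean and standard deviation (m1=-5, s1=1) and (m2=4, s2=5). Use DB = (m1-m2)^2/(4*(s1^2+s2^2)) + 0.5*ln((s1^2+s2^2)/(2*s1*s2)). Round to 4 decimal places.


Bhattacharyya distance between two Gaussians:
DB = (m1-m2)^2/(4*(s1^2+s2^2)) + (1/2)*ln((s1^2+s2^2)/(2*s1*s2)).
(m1-m2)^2 = (-9)^2 = 81.
s1^2+s2^2 = 1 + 25 = 26.
term1 = 81/104 = 0.778846.
term2 = 0.5*ln(26/10.0) = 0.477756.
DB = 0.778846 + 0.477756 = 1.2566

1.2566


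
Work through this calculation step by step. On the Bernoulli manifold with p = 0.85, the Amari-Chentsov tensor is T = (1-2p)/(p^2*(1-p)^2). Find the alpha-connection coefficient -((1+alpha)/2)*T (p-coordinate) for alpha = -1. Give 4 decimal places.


Skewness (Amari-Chentsov) tensor: T = (1-2p)/(p^2*(1-p)^2).
p = 0.85, 1-2p = -0.7, p^2 = 0.7225, (1-p)^2 = 0.0225.
T = -0.7/(0.7225 * 0.0225) = -43.060361.
In the p-coordinate, Gamma^(alpha) = Gamma^(0) - (alpha/2)*T with Gamma^(0) = (1/2)*g'(p) = -T/2,
so Gamma^(alpha) = -((1+alpha)/2)*T.
alpha = -1, -(1+alpha)/2 = 0.0.
Gamma = 0.0 * -43.060361 = 0.0000

0.0000


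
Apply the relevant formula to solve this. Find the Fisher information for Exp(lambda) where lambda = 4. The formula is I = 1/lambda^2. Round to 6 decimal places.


Fisher information for exponential: I(lambda) = 1/lambda^2.
lambda = 4, lambda^2 = 16.
I = 1/16 = 0.062500

0.062500


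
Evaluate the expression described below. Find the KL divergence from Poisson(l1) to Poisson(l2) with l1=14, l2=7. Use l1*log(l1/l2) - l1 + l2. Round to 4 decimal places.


KL divergence for Poisson:
KL = l1*log(l1/l2) - l1 + l2.
l1 = 14, l2 = 7.
log(14/7) = 0.693147.
l1*log(l1/l2) = 14 * 0.693147 = 9.704061.
KL = 9.704061 - 14 + 7 = 2.7041

2.7041


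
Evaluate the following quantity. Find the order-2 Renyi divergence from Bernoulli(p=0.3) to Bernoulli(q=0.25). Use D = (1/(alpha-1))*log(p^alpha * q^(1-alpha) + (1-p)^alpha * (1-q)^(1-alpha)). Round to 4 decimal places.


Renyi divergence of order alpha between Bernoulli distributions:
D = (1/(alpha-1))*log(p^alpha * q^(1-alpha) + (1-p)^alpha * (1-q)^(1-alpha)).
alpha = 2, p = 0.3, q = 0.25.
p^alpha * q^(1-alpha) = 0.3^2 * 0.25^-1 = 0.36.
(1-p)^alpha * (1-q)^(1-alpha) = 0.7^2 * 0.75^-1 = 0.653333.
sum = 0.36 + 0.653333 = 1.013333.
D = (1/1)*log(1.013333) = 0.0132

0.0132


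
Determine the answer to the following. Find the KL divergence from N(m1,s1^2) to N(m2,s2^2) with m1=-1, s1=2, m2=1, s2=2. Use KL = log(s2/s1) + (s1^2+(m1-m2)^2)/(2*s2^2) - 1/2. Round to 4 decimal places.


KL divergence between normal distributions:
KL = log(s2/s1) + (s1^2 + (m1-m2)^2)/(2*s2^2) - 1/2.
log(2/2) = 0.0.
(2^2 + (-1-1)^2)/(2*2^2) = (4 + 4)/8 = 1.0.
KL = 0.0 + 1.0 - 0.5 = 0.5000

0.5000


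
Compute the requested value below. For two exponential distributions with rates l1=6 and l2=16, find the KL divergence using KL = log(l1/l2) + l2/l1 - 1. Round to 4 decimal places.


KL divergence for exponential family:
KL = log(l1/l2) + l2/l1 - 1.
log(6/16) = -0.980829.
16/6 = 2.666667.
KL = -0.980829 + 2.666667 - 1 = 0.6858

0.6858


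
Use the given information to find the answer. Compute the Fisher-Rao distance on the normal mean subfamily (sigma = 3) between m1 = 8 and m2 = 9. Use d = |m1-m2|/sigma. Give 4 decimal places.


On the fixed-variance normal subfamily, geodesic distance = |m1-m2|/sigma.
|8 - 9| = 1.
sigma = 3.
d = 1/3 = 0.3333

0.3333


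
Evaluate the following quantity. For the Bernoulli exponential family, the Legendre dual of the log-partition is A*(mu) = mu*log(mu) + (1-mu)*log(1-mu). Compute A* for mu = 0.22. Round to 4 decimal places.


Legendre transform for Bernoulli:
A*(mu) = mu*log(mu) + (1-mu)*log(1-mu).
mu = 0.22, 1-mu = 0.78.
mu*log(mu) = 0.22*log(0.22) = -0.333108.
(1-mu)*log(1-mu) = 0.78*log(0.78) = -0.1938.
A* = -0.333108 + -0.1938 = -0.5269

-0.5269


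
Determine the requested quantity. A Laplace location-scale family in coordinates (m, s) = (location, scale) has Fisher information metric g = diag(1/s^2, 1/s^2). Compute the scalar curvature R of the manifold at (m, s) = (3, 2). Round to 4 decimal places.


The metric has the form g = (A dm^2 + B ds^2)/s^2 with A = 1, B = 1.
Substitute u = sqrt(A/B)*m: g = B*(du^2 + ds^2)/s^2, i.e. B times the
Poincare upper half-plane metric, which has constant Gaussian curvature -1.
Scaling a 2D metric by a constant c divides the Gaussian curvature by c,
so K = -1/B = -1/(1) = -1.0000 everywhere (the point (m, s) = (3, 2) is irrelevant:
the curvature is constant).
Scalar curvature in dimension 2: R = 2K = -2/(1) = -2.0000.

-2.0000


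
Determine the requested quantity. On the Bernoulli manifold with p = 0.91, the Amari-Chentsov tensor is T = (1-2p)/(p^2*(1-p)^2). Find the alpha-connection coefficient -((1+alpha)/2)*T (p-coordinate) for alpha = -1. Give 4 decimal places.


Skewness (Amari-Chentsov) tensor: T = (1-2p)/(p^2*(1-p)^2).
p = 0.91, 1-2p = -0.82, p^2 = 0.8281, (1-p)^2 = 0.0081.
T = -0.82/(0.8281 * 0.0081) = -122.249206.
In the p-coordinate, Gamma^(alpha) = Gamma^(0) - (alpha/2)*T with Gamma^(0) = (1/2)*g'(p) = -T/2,
so Gamma^(alpha) = -((1+alpha)/2)*T.
alpha = -1, -(1+alpha)/2 = 0.0.
Gamma = 0.0 * -122.249206 = 0.0000

0.0000


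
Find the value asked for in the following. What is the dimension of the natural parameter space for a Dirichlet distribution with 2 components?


Exponential family dimension calculation:
Dirichlet with 2 components has 2 natural parameters.

2


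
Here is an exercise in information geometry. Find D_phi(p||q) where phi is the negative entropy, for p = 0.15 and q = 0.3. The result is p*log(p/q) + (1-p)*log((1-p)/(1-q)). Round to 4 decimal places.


Bregman divergence with negative entropy generator:
D = p*log(p/q) + (1-p)*log((1-p)/(1-q)).
p = 0.15, q = 0.3.
p*log(p/q) = 0.15*log(0.15/0.3) = -0.103972.
(1-p)*log((1-p)/(1-q)) = 0.85*log(0.85/0.7) = 0.165033.
D = -0.103972 + 0.165033 = 0.0611

0.0611


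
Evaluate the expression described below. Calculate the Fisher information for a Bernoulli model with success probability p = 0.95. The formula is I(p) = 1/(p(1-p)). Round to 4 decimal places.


For Bernoulli(p), Fisher information is I(p) = 1/(p*(1-p)).
p = 0.95, 1-p = 0.05.
p*(1-p) = 0.0475.
I(p) = 1/0.0475 = 21.0526

21.0526


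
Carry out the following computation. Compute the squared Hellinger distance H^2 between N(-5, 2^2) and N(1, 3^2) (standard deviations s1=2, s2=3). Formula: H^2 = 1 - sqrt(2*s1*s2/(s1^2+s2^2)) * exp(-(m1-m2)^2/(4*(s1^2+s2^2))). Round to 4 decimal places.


Squared Hellinger distance for Gaussians:
H^2 = 1 - sqrt(2*s1*s2/(s1^2+s2^2)) * exp(-(m1-m2)^2/(4*(s1^2+s2^2))).
s1^2 = 4, s2^2 = 9, s1^2+s2^2 = 13.
sqrt(2*2*3/(13)) = 0.960769.
(m1-m2)^2 = (-6)^2 = 36.
exp(-36/(4*13)) = exp(-0.692308) = 0.50042.
H^2 = 1 - 0.960769*0.50042 = 0.5192

0.5192


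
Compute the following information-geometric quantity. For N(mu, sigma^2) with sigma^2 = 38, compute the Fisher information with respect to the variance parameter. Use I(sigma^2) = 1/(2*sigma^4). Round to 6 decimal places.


Fisher information for variance: I(sigma^2) = 1/(2*sigma^4).
sigma^2 = 38, so sigma^4 = 1444.
I = 1/(2*1444) = 1/2888 = 0.000346

0.000346


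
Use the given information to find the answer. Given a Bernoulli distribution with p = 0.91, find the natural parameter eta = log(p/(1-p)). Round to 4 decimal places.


Natural parameter for Bernoulli: eta = log(p/(1-p)).
p = 0.91, 1-p = 0.09.
p/(1-p) = 10.111111.
eta = log(10.111111) = 2.3136

2.3136


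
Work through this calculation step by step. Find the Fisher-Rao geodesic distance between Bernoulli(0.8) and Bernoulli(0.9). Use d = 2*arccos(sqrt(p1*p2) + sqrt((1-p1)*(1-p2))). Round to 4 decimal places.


Geodesic distance on Bernoulli manifold:
d(p1,p2) = 2*arccos(sqrt(p1*p2) + sqrt((1-p1)*(1-p2))).
sqrt(p1*p2) = sqrt(0.8*0.9) = 0.848528.
sqrt((1-p1)*(1-p2)) = sqrt(0.2*0.1) = 0.141421.
arg = 0.848528 + 0.141421 = 0.989949.
d = 2*arccos(0.989949) = 0.2838

0.2838


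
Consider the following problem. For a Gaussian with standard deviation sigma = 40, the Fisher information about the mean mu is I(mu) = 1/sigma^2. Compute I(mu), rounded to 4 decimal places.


The Fisher information for the mean of a normal distribution is I(mu) = 1/sigma^2.
sigma = 40, so sigma^2 = 1600.
I(mu) = 1/1600 = 0.0006

0.0006


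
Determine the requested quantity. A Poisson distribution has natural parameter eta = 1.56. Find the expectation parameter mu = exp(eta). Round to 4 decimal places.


Expectation parameter for Poisson exponential family:
mu = exp(eta).
eta = 1.56.
mu = exp(1.56) = 4.7588

4.7588


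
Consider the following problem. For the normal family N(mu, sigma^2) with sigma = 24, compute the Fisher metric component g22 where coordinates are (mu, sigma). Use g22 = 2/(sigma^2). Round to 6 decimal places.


For the 2-parameter normal family, the Fisher metric has:
  g11 = 1/sigma^2, g22 = 2/sigma^2.
sigma = 24, sigma^2 = 576.
g22 = 0.003472

0.003472


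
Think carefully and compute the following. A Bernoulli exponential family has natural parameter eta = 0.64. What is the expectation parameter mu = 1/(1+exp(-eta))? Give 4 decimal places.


Dual coordinate (expectation parameter) for Bernoulli:
mu = 1/(1+exp(-eta)).
eta = 0.64.
exp(-eta) = exp(-0.64) = 0.527292.
mu = 1/(1+0.527292) = 0.6548

0.6548


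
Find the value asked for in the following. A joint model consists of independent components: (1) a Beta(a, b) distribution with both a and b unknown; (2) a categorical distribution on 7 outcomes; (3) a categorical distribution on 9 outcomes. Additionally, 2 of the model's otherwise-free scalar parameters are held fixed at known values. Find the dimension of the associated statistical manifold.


The dimension of a statistical manifold equals the number of free
(independent) real parameters of the model. For a product of independent
blocks the parameter counts add.
- Beta (a, b): 2.
- categorical on 7 outcomes (probabilities sum to 1): 7-1 = 6.
- categorical on 9 outcomes (probabilities sum to 1): 9-1 = 8.
Total = 2 + 6 + 8 = 16.
2 parameter(s) fixed at known values: 16 - 2 = 14.
Dimension = 14

14


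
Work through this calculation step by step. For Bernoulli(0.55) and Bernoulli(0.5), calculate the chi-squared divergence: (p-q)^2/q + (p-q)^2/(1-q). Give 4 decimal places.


Chi-squared divergence between Bernoulli distributions:
chi^2 = (p-q)^2/q + (p-q)^2/(1-q).
p = 0.55, q = 0.5, p-q = 0.05.
(p-q)^2 = 0.0025.
term1 = 0.0025/0.5 = 0.005.
term2 = 0.0025/0.5 = 0.005.
chi^2 = 0.005 + 0.005 = 0.0100

0.0100


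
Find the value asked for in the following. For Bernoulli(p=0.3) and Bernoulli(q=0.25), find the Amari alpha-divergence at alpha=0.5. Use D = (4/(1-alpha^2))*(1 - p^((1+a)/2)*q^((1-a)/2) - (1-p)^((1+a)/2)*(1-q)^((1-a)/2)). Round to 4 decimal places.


Amari alpha-divergence:
D = (4/(1-alpha^2))*(1 - p^((1+a)/2)*q^((1-a)/2) - (1-p)^((1+a)/2)*(1-q)^((1-a)/2)).
alpha = 0.5, p = 0.3, q = 0.25.
e1 = (1+alpha)/2 = 0.75, e2 = (1-alpha)/2 = 0.25.
t1 = p^e1 * q^e2 = 0.3^0.75 * 0.25^0.25 = 0.286633.
t2 = (1-p)^e1 * (1-q)^e2 = 0.7^0.75 * 0.75^0.25 = 0.712178.
4/(1-alpha^2) = 5.333333.
D = 5.333333*(1 - 0.286633 - 0.712178) = 0.0063

0.0063


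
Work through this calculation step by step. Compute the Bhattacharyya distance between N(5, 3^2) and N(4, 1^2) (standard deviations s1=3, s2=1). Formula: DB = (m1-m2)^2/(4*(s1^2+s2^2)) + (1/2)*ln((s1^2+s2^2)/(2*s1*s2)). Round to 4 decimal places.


Bhattacharyya distance between two Gaussians:
DB = (m1-m2)^2/(4*(s1^2+s2^2)) + (1/2)*ln((s1^2+s2^2)/(2*s1*s2)).
(m1-m2)^2 = (1)^2 = 1.
s1^2+s2^2 = 9 + 1 = 10.
term1 = 1/40 = 0.025.
term2 = 0.5*ln(10/6.0) = 0.255413.
DB = 0.025 + 0.255413 = 0.2804

0.2804


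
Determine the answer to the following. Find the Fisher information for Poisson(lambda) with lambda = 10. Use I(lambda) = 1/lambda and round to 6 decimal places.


Fisher information for Poisson: I(lambda) = 1/lambda.
lambda = 10.
I(lambda) = 1/10 = 0.100000

0.100000


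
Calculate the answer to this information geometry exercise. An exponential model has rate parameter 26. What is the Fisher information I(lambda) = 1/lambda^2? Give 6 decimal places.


Fisher information for exponential: I(lambda) = 1/lambda^2.
lambda = 26, lambda^2 = 676.
I = 1/676 = 0.001479

0.001479


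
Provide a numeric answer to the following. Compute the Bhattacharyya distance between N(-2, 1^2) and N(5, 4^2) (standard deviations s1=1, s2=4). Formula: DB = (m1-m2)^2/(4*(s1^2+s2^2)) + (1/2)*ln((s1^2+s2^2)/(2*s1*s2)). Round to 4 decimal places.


Bhattacharyya distance between two Gaussians:
DB = (m1-m2)^2/(4*(s1^2+s2^2)) + (1/2)*ln((s1^2+s2^2)/(2*s1*s2)).
(m1-m2)^2 = (-7)^2 = 49.
s1^2+s2^2 = 1 + 16 = 17.
term1 = 49/68 = 0.720588.
term2 = 0.5*ln(17/8.0) = 0.376886.
DB = 0.720588 + 0.376886 = 1.0975

1.0975


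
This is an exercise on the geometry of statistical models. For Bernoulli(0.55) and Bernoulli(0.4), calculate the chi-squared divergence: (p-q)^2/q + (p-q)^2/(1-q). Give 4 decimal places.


Chi-squared divergence between Bernoulli distributions:
chi^2 = (p-q)^2/q + (p-q)^2/(1-q).
p = 0.55, q = 0.4, p-q = 0.15.
(p-q)^2 = 0.0225.
term1 = 0.0225/0.4 = 0.05625.
term2 = 0.0225/0.6 = 0.0375.
chi^2 = 0.05625 + 0.0375 = 0.0938

0.0938


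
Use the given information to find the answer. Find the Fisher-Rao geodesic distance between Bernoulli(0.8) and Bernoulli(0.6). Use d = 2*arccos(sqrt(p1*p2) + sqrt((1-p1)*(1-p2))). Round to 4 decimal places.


Geodesic distance on Bernoulli manifold:
d(p1,p2) = 2*arccos(sqrt(p1*p2) + sqrt((1-p1)*(1-p2))).
sqrt(p1*p2) = sqrt(0.8*0.6) = 0.69282.
sqrt((1-p1)*(1-p2)) = sqrt(0.2*0.4) = 0.282843.
arg = 0.69282 + 0.282843 = 0.975663.
d = 2*arccos(0.975663) = 0.4421

0.4421


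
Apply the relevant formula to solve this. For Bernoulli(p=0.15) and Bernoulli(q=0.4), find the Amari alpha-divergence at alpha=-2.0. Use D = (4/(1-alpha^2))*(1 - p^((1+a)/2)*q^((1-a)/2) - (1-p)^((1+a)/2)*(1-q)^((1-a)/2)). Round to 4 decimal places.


Amari alpha-divergence:
D = (4/(1-alpha^2))*(1 - p^((1+a)/2)*q^((1-a)/2) - (1-p)^((1+a)/2)*(1-q)^((1-a)/2)).
alpha = -2.0, p = 0.15, q = 0.4.
e1 = (1+alpha)/2 = -0.5, e2 = (1-alpha)/2 = 1.5.
t1 = p^e1 * q^e2 = 0.15^-0.5 * 0.4^1.5 = 0.653197.
t2 = (1-p)^e1 * (1-q)^e2 = 0.85^-0.5 * 0.6^1.5 = 0.504101.
4/(1-alpha^2) = -1.333333.
D = -1.333333*(1 - 0.653197 - 0.504101) = 0.2097

0.2097


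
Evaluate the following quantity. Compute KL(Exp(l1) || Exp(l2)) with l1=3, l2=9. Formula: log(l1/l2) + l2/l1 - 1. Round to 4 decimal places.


KL divergence for exponential family:
KL = log(l1/l2) + l2/l1 - 1.
log(3/9) = -1.098612.
9/3 = 3.0.
KL = -1.098612 + 3.0 - 1 = 0.9014

0.9014


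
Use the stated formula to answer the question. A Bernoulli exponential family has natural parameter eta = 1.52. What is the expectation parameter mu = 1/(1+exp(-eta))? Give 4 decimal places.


Dual coordinate (expectation parameter) for Bernoulli:
mu = 1/(1+exp(-eta)).
eta = 1.52.
exp(-eta) = exp(-1.52) = 0.218712.
mu = 1/(1+0.218712) = 0.8205

0.8205


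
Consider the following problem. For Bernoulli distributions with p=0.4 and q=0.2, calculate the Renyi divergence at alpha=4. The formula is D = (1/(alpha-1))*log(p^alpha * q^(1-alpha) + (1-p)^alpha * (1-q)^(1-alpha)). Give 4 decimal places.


Renyi divergence of order alpha between Bernoulli distributions:
D = (1/(alpha-1))*log(p^alpha * q^(1-alpha) + (1-p)^alpha * (1-q)^(1-alpha)).
alpha = 4, p = 0.4, q = 0.2.
p^alpha * q^(1-alpha) = 0.4^4 * 0.2^-3 = 3.2.
(1-p)^alpha * (1-q)^(1-alpha) = 0.6^4 * 0.8^-3 = 0.253125.
sum = 3.2 + 0.253125 = 3.453125.
D = (1/3)*log(3.453125) = 0.4131

0.4131


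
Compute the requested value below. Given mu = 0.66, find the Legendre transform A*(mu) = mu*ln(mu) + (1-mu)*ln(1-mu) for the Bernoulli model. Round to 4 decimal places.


Legendre transform for Bernoulli:
A*(mu) = mu*log(mu) + (1-mu)*log(1-mu).
mu = 0.66, 1-mu = 0.34.
mu*log(mu) = 0.66*log(0.66) = -0.27424.
(1-mu)*log(1-mu) = 0.34*log(0.34) = -0.366795.
A* = -0.27424 + -0.366795 = -0.6410

-0.6410


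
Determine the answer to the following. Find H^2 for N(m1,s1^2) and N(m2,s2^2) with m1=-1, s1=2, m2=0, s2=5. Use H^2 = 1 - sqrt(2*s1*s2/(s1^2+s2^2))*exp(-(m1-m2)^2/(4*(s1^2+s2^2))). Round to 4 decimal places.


Squared Hellinger distance for Gaussians:
H^2 = 1 - sqrt(2*s1*s2/(s1^2+s2^2)) * exp(-(m1-m2)^2/(4*(s1^2+s2^2))).
s1^2 = 4, s2^2 = 25, s1^2+s2^2 = 29.
sqrt(2*2*5/(29)) = 0.830455.
(m1-m2)^2 = (-1)^2 = 1.
exp(-1/(4*29)) = exp(-0.008621) = 0.991416.
H^2 = 1 - 0.830455*0.991416 = 0.1767

0.1767
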